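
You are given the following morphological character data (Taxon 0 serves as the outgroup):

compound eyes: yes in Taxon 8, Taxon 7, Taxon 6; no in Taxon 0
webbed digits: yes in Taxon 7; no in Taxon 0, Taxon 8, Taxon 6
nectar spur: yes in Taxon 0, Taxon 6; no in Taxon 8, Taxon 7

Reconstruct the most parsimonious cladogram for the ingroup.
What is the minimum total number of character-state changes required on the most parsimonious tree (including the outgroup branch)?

Character polarity is set by the outgroup: the derived state is whichever differs from the outgroup's state, so for nectar spur the derived state is 'no', and for the remaining characters it is 'yes'.
All ingroup taxa share the derived state 'yes' for compound eyes; it defines the ingroup but does not resolve relationships within it.
webbed digits: derived state 'yes' in Taxon 7 only — an autapomorphy, so it tells us nothing about relationships among taxa.
nectar spur (derived state 'no') is shared by Taxon 7 and Taxon 8 — a synapomorphy uniting that clade.
Most parsimonious ingroup topology: ((Taxon 8,Taxon 7),Taxon 6).
Changes per character on this tree: compound eyes: 1; webbed digits: 1; nectar spur: 1.
Total = 3.

3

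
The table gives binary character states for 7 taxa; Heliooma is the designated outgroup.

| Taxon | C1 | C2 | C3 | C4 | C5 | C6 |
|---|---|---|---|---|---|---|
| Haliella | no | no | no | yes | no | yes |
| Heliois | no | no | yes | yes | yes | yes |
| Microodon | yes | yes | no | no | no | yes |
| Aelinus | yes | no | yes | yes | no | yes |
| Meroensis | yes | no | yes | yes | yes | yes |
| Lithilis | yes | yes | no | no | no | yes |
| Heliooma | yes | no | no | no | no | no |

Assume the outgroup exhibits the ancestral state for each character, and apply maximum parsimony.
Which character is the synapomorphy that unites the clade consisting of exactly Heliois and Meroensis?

C5

Character polarity is set by the outgroup: the derived state is whichever differs from the outgroup's state, so for C1 the derived state is 'no', and for the remaining characters it is 'yes'.
C1 groups Haliella and Heliois, which is incompatible with the clades supported by the remaining characters; treating it as convergent (homoplasy) costs fewer steps than any alternative tree.
Only Lithilis and Microodon show the derived state 'yes' for C2, supporting them as a clade.
C3 (derived state 'yes') is shared by Aelinus, Heliois, and Meroensis — a synapomorphy uniting that clade.
C4: derived state 'yes' in Aelinus, Haliella, Heliois, and Meroensis only — synapomorphy for {Aelinus, Haliella, Heliois, Meroensis}.
Only Heliois and Meroensis show the derived state 'yes' for C5, supporting them as a clade.
All ingroup taxa share the derived state 'yes' for C6; it defines the ingroup but does not resolve relationships within it.
Most parsimonious ingroup topology: ((Microodon,Lithilis),((Aelinus,(Heliois,Meroensis)),Haliella)).
The clade {Heliois, Meroensis} is supported by C5: its derived state 'yes' occurs in exactly those taxa and in no other taxon (including the outgroup).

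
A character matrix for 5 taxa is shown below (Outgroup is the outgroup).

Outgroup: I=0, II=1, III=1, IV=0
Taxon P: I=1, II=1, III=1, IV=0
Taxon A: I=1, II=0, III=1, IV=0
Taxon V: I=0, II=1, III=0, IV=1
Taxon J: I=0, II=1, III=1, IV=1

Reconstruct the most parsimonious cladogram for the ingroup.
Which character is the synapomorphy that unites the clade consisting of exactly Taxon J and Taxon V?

Character polarity is set by the outgroup: the derived state is whichever differs from the outgroup's state, so for II, III the derived state is '0', and for the remaining characters it is '1'.
I (derived state '1') is shared by Taxon A and Taxon P — a synapomorphy uniting that clade.
II: derived state '0' in Taxon A only — an autapomorphy, so it tells us nothing about relationships among taxa.
III: derived state '0' in Taxon V only — an autapomorphy, so it tells us nothing about relationships among taxa.
IV (derived state '1') is shared by Taxon J and Taxon V — a synapomorphy uniting that clade.
Most parsimonious ingroup topology: ((Taxon P,Taxon A),(Taxon V,Taxon J)).
The clade {Taxon J, Taxon V} is supported by IV: its derived state '1' occurs in exactly those taxa and in no other taxon (including the outgroup).

IV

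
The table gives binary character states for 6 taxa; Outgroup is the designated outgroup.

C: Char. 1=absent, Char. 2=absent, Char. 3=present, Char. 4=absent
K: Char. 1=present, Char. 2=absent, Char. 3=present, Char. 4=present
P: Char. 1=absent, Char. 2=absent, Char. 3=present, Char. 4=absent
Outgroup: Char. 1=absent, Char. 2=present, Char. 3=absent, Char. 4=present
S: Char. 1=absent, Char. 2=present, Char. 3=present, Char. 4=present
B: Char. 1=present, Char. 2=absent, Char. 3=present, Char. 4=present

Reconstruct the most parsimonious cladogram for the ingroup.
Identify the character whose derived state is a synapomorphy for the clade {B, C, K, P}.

Char. 2

Character polarity is set by the outgroup: the derived state is whichever differs from the outgroup's state, so for Char. 2, Char. 4 the derived state is 'absent', and for the remaining characters it is 'present'.
Only B and K show the derived state 'present' for Char. 1, supporting them as a clade.
Only B, C, K, and P show the derived state 'absent' for Char. 2, supporting them as a clade.
All ingroup taxa share the derived state 'present' for Char. 3; it defines the ingroup but does not resolve relationships within it.
Char. 4 (derived state 'absent') is shared by C and P — a synapomorphy uniting that clade.
Most parsimonious ingroup topology: (((B,K),(C,P)),S).
The clade {B, C, K, P} is supported by Char. 2: its derived state 'absent' occurs in exactly those taxa and in no other taxon (including the outgroup).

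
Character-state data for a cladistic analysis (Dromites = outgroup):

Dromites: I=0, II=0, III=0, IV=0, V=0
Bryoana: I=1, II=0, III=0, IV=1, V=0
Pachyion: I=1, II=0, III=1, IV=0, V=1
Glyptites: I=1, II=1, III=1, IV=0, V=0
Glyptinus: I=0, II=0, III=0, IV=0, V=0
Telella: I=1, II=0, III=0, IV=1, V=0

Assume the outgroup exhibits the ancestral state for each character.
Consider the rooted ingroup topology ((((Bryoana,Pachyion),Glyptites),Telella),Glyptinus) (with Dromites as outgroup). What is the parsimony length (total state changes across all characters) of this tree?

Map each character onto ((((Bryoana,Pachyion),Glyptites),Telella),Glyptinus) (rooted by Dromites) and count the minimum state changes it requires (Fitch parsimony):
I: 1; II: 1; III: 2; IV: 2; V: 1.
Total tree length = 7.

7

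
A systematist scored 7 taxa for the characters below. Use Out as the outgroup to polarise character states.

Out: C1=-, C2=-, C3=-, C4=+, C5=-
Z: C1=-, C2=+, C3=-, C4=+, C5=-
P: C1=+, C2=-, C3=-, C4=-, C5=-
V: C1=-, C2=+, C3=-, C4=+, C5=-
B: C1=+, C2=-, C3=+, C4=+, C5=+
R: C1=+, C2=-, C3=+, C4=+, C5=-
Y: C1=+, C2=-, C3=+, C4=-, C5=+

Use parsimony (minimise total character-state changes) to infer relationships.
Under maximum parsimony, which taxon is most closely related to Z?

V

Character polarity is set by the outgroup: the derived state is whichever differs from the outgroup's state, so for C4 the derived state is '-', and for the remaining characters it is '+'.
C1 (derived state '+') is shared by B, P, R, and Y — a synapomorphy uniting that clade.
C2 (derived state '+') is shared by V and Z — a synapomorphy uniting that clade.
Only B, R, and Y show the derived state '+' for C3, supporting them as a clade.
C4 (state '-') occurs in P and Y but conflicts with the nesting implied by the other characters — most parsimoniously interpreted as homoplasy.
C5 (derived state '+') is shared by B and Y — a synapomorphy uniting that clade.
Most parsimonious ingroup topology: ((Z,V),(P,((B,Y),R))).
Z and V form a cherry on this tree, so they are sister taxa.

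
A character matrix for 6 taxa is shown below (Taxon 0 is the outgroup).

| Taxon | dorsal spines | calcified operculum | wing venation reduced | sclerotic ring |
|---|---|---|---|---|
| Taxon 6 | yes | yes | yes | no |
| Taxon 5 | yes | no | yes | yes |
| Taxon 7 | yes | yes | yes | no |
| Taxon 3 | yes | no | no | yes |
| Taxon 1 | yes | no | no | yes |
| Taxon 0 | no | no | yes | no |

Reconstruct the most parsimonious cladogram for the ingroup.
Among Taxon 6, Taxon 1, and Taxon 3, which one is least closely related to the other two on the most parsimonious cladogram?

Character polarity is set by the outgroup: the derived state is whichever differs from the outgroup's state, so for wing venation reduced the derived state is 'no', and for the remaining characters it is 'yes'.
dorsal spines (derived state 'yes') is shared by all ingroup taxa — unites the whole ingroup.
calcified operculum: derived state 'yes' in Taxon 6 and Taxon 7 only — synapomorphy for {Taxon 6, Taxon 7}.
wing venation reduced (derived state 'no') is shared by Taxon 1 and Taxon 3 — a synapomorphy uniting that clade.
sclerotic ring (derived state 'yes') is shared by Taxon 1, Taxon 3, and Taxon 5 — a synapomorphy uniting that clade.
Most parsimonious ingroup topology: (((Taxon 1,Taxon 3),Taxon 5),(Taxon 6,Taxon 7)).
Taxon 1 and Taxon 3 share a more recent common ancestor with each other than either does with Taxon 6, so Taxon 6 is the least closely related of the three.

Taxon 6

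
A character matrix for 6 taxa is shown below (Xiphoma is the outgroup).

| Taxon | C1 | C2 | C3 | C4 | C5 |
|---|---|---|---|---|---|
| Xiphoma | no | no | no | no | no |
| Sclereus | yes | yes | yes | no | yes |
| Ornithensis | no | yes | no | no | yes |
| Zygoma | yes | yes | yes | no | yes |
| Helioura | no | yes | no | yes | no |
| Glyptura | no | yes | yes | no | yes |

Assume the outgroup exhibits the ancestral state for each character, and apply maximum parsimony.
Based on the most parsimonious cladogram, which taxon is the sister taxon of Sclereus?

Zygoma

The outgroup has state 'no' for every character, so 'yes' is the derived state throughout.
Only Sclereus and Zygoma show the derived state 'yes' for C1, supporting them as a clade.
All ingroup taxa share the derived state 'yes' for C2; it defines the ingroup but does not resolve relationships within it.
Only Glyptura, Sclereus, and Zygoma show the derived state 'yes' for C3, supporting them as a clade.
C4: derived state 'yes' in Helioura only — an autapomorphy, so it tells us nothing about relationships among taxa.
C5: derived state 'yes' in Glyptura, Ornithensis, Sclereus, and Zygoma only — synapomorphy for {Glyptura, Ornithensis, Sclereus, Zygoma}.
Most parsimonious ingroup topology: ((((Sclereus,Zygoma),Glyptura),Ornithensis),Helioura).
Sclereus and Zygoma form a cherry on this tree, so they are sister taxa.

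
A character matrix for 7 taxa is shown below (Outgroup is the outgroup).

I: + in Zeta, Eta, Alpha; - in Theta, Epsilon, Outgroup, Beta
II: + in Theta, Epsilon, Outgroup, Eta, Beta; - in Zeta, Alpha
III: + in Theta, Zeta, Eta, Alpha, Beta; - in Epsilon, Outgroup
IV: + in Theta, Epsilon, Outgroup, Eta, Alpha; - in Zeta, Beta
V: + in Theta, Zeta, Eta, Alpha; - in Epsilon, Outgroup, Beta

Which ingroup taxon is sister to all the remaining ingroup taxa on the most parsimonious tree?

Epsilon

Character polarity is set by the outgroup: the derived state is whichever differs from the outgroup's state, so for II, IV the derived state is '-', and for the remaining characters it is '+'.
I: derived state '+' in Alpha, Eta, and Zeta only — synapomorphy for {Alpha, Eta, Zeta}.
Only Alpha and Zeta show the derived state '-' for II, supporting them as a clade.
Only Alpha, Beta, Eta, Theta, and Zeta show the derived state '+' for III, supporting them as a clade.
IV groups Beta and Zeta, which is incompatible with the clades supported by the remaining characters; treating it as convergent (homoplasy) costs fewer steps than any alternative tree.
Only Alpha, Eta, Theta, and Zeta show the derived state '+' for V, supporting them as a clade.
Most parsimonious ingroup topology: (((((Alpha,Zeta),Eta),Theta),Beta),Epsilon).
Epsilon is sister to the clade containing all other ingroup taxa, so it is the earliest-diverging (most basal) ingroup lineage.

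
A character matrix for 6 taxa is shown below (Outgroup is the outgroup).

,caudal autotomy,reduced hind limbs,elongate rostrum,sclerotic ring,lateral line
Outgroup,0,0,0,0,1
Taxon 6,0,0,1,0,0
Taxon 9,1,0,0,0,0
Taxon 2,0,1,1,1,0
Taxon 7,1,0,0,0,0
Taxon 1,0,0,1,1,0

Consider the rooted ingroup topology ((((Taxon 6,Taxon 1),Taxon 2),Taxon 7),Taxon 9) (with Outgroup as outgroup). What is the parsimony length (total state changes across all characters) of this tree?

7

Map each character onto ((((Taxon 6,Taxon 1),Taxon 2),Taxon 7),Taxon 9) (rooted by Outgroup) and count the minimum state changes it requires (Fitch parsimony):
caudal autotomy: 2; reduced hind limbs: 1; elongate rostrum: 1; sclerotic ring: 2; lateral line: 1.
Total tree length = 7.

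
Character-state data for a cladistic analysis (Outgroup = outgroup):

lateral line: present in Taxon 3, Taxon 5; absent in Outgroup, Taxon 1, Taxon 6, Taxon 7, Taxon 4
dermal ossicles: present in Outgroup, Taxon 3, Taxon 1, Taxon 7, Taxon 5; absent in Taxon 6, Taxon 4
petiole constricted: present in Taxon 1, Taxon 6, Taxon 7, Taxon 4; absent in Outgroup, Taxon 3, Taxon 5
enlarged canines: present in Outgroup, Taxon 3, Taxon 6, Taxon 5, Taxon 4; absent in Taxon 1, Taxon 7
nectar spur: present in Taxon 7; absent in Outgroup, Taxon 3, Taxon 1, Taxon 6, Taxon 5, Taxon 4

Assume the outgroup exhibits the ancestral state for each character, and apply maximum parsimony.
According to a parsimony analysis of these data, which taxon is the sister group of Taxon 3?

Taxon 5

Character polarity is set by the outgroup: the derived state is whichever differs from the outgroup's state, so for dermal ossicles, enlarged canines the derived state is 'absent', and for the remaining characters it is 'present'.
lateral line: derived state 'present' in Taxon 3 and Taxon 5 only — synapomorphy for {Taxon 3, Taxon 5}.
Only Taxon 4 and Taxon 6 show the derived state 'absent' for dermal ossicles, supporting them as a clade.
petiole constricted: derived state 'present' in Taxon 1, Taxon 4, Taxon 6, and Taxon 7 only — synapomorphy for {Taxon 1, Taxon 4, Taxon 6, Taxon 7}.
enlarged canines (derived state 'absent') is shared by Taxon 1 and Taxon 7 — a synapomorphy uniting that clade.
nectar spur (derived state 'present') is unique to Taxon 7 (autapomorphy; uninformative for grouping).
Most parsimonious ingroup topology: ((Taxon 3,Taxon 5),((Taxon 1,Taxon 7),(Taxon 6,Taxon 4))).
Taxon 3 and Taxon 5 form a cherry on this tree, so they are sister taxa.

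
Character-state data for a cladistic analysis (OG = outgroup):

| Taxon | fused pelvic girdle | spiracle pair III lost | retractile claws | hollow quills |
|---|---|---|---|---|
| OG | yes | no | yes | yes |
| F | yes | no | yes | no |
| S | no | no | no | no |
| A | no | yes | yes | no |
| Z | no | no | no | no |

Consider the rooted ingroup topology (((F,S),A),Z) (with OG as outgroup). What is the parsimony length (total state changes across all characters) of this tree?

Map each character onto (((F,S),A),Z) (rooted by OG) and count the minimum state changes it requires (Fitch parsimony):
fused pelvic girdle: 2; spiracle pair III lost: 1; retractile claws: 2; hollow quills: 1.
Total tree length = 6.

6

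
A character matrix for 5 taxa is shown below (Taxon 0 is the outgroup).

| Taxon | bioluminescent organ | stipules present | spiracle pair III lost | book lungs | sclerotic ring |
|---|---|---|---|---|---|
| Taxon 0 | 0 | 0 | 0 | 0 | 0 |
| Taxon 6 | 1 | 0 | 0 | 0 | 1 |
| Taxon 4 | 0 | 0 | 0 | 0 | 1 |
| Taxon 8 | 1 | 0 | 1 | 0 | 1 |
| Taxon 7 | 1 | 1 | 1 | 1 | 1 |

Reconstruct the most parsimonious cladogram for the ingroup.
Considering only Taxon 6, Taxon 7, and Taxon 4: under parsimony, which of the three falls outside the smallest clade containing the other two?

The outgroup has state '0' for every character, so '1' is the derived state throughout.
bioluminescent organ: derived state '1' in Taxon 6, Taxon 7, and Taxon 8 only — synapomorphy for {Taxon 6, Taxon 7, Taxon 8}.
stipules present: derived state '1' in Taxon 7 only — an autapomorphy, so it tells us nothing about relationships among taxa.
spiracle pair III lost (derived state '1') is shared by Taxon 7 and Taxon 8 — a synapomorphy uniting that clade.
book lungs (derived state '1') is unique to Taxon 7 (autapomorphy; uninformative for grouping).
sclerotic ring (derived state '1') is shared by all ingroup taxa — unites the whole ingroup.
Most parsimonious ingroup topology: ((Taxon 6,(Taxon 8,Taxon 7)),Taxon 4).
Taxon 7 and Taxon 6 share a more recent common ancestor with each other than either does with Taxon 4, so Taxon 4 is the least closely related of the three.

Taxon 4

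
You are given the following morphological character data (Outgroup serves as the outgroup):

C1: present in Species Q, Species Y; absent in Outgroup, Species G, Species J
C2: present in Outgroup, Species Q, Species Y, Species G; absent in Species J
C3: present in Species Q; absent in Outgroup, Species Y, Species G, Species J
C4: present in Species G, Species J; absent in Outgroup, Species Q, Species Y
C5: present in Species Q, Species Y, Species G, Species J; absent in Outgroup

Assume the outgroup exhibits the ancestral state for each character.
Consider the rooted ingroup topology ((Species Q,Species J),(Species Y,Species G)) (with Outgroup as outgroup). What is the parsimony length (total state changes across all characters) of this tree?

7

Map each character onto ((Species Q,Species J),(Species Y,Species G)) (rooted by Outgroup) and count the minimum state changes it requires (Fitch parsimony):
C1: 2; C2: 1; C3: 1; C4: 2; C5: 1.
Total tree length = 7.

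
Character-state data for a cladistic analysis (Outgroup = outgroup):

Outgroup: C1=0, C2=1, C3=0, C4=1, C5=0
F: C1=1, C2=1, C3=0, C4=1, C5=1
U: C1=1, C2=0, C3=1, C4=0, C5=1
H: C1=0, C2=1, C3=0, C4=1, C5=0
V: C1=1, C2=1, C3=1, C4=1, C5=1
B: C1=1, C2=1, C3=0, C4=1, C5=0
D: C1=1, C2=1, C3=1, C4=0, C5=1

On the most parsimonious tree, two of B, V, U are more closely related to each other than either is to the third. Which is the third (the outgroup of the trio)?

Character polarity is set by the outgroup: the derived state is whichever differs from the outgroup's state, so for C2, C4 the derived state is '0', and for the remaining characters it is '1'.
Only B, D, F, U, and V show the derived state '1' for C1, supporting them as a clade.
C2: derived state '0' in U only — an autapomorphy, so it tells us nothing about relationships among taxa.
C3: derived state '1' in D, U, and V only — synapomorphy for {D, U, V}.
Only D and U show the derived state '0' for C4, supporting them as a clade.
C5: derived state '1' in D, F, U, and V only — synapomorphy for {D, F, U, V}.
Most parsimonious ingroup topology: (((((D,U),V),F),B),H).
V and U share a more recent common ancestor with each other than either does with B, so B is the least closely related of the three.

B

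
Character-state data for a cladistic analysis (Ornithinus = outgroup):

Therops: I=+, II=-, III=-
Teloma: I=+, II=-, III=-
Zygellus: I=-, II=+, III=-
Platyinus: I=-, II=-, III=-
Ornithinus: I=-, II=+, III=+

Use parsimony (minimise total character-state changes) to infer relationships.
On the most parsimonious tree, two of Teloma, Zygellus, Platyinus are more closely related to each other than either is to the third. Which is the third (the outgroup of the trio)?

Character polarity is set by the outgroup: the derived state is whichever differs from the outgroup's state, so for II, III the derived state is '-', and for the remaining characters it is '+'.
Only Teloma and Therops show the derived state '+' for I, supporting them as a clade.
II: derived state '-' in Platyinus, Teloma, and Therops only — synapomorphy for {Platyinus, Teloma, Therops}.
III (derived state '-') is shared by all ingroup taxa — unites the whole ingroup.
Most parsimonious ingroup topology: (Zygellus,((Teloma,Therops),Platyinus)).
Teloma and Platyinus share a more recent common ancestor with each other than either does with Zygellus, so Zygellus is the least closely related of the three.

Zygellus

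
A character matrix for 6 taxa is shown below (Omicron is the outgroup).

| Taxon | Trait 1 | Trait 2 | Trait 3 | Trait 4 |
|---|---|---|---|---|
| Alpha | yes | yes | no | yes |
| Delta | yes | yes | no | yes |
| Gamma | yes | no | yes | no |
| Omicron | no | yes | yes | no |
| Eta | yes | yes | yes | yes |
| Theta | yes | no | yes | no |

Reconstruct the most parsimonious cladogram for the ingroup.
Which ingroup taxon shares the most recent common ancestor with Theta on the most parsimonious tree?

Character polarity is set by the outgroup: the derived state is whichever differs from the outgroup's state, so for Trait 2, Trait 3 the derived state is 'no', and for the remaining characters it is 'yes'.
Trait 1 (derived state 'yes') is shared by all ingroup taxa — unites the whole ingroup.
Trait 2 (derived state 'no') is shared by Gamma and Theta — a synapomorphy uniting that clade.
Trait 3: derived state 'no' in Alpha and Delta only — synapomorphy for {Alpha, Delta}.
Trait 4 (derived state 'yes') is shared by Alpha, Delta, and Eta — a synapomorphy uniting that clade.
Most parsimonious ingroup topology: (((Delta,Alpha),Eta),(Theta,Gamma)).
Theta and Gamma form a cherry on this tree, so they are sister taxa.

Gamma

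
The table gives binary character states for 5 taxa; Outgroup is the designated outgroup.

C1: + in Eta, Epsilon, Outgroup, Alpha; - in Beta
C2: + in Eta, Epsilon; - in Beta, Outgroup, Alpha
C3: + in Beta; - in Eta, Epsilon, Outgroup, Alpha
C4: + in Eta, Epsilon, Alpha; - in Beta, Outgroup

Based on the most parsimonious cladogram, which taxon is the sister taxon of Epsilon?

Character polarity is set by the outgroup: the derived state is whichever differs from the outgroup's state, so for C1 the derived state is '-', and for the remaining characters it is '+'.
C1: derived state '-' in Beta only — an autapomorphy, so it tells us nothing about relationships among taxa.
C2 (derived state '+') is shared by Epsilon and Eta — a synapomorphy uniting that clade.
C3: derived state '+' in Beta only — an autapomorphy, so it tells us nothing about relationships among taxa.
C4 (derived state '+') is shared by Alpha, Epsilon, and Eta — a synapomorphy uniting that clade.
Most parsimonious ingroup topology: (((Epsilon,Eta),Alpha),Beta).
Epsilon and Eta form a cherry on this tree, so they are sister taxa.

Eta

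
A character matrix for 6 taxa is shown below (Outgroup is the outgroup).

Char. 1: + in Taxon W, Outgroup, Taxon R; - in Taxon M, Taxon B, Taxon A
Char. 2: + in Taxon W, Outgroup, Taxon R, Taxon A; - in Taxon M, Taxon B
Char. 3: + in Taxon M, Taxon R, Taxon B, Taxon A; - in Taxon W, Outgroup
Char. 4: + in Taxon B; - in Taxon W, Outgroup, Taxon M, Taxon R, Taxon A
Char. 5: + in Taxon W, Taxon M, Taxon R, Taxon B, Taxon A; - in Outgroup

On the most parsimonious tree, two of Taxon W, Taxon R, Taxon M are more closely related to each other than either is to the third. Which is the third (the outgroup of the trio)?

Character polarity is set by the outgroup: the derived state is whichever differs from the outgroup's state, so for Char. 1, Char. 2 the derived state is '-', and for the remaining characters it is '+'.
Char. 1 (derived state '-') is shared by Taxon A, Taxon B, and Taxon M — a synapomorphy uniting that clade.
Char. 2 (derived state '-') is shared by Taxon B and Taxon M — a synapomorphy uniting that clade.
Only Taxon A, Taxon B, Taxon M, and Taxon R show the derived state '+' for Char. 3, supporting them as a clade.
Char. 4 (derived state '+') is unique to Taxon B (autapomorphy; uninformative for grouping).
All ingroup taxa share the derived state '+' for Char. 5; it defines the ingroup but does not resolve relationships within it.
Most parsimonious ingroup topology: ((Taxon R,(Taxon A,(Taxon B,Taxon M))),Taxon W).
Taxon M and Taxon R share a more recent common ancestor with each other than either does with Taxon W, so Taxon W is the least closely related of the three.

Taxon W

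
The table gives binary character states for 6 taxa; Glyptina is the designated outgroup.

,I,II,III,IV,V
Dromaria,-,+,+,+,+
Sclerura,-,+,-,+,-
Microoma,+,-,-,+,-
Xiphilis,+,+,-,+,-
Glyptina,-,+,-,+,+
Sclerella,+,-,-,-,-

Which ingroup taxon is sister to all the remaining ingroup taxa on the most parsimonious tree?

Dromaria

Character polarity is set by the outgroup: the derived state is whichever differs from the outgroup's state, so for II, IV, V the derived state is '-', and for the remaining characters it is '+'.
I: derived state '+' in Microoma, Sclerella, and Xiphilis only — synapomorphy for {Microoma, Sclerella, Xiphilis}.
II: derived state '-' in Microoma and Sclerella only — synapomorphy for {Microoma, Sclerella}.
III: derived state '+' in Dromaria only — an autapomorphy, so it tells us nothing about relationships among taxa.
IV (derived state '-') is unique to Sclerella (autapomorphy; uninformative for grouping).
V: derived state '-' in Microoma, Sclerella, Sclerura, and Xiphilis only — synapomorphy for {Microoma, Sclerella, Sclerura, Xiphilis}.
Most parsimonious ingroup topology: (Dromaria,(Sclerura,((Microoma,Sclerella),Xiphilis))).
Dromaria is sister to the clade containing all other ingroup taxa, so it is the earliest-diverging (most basal) ingroup lineage.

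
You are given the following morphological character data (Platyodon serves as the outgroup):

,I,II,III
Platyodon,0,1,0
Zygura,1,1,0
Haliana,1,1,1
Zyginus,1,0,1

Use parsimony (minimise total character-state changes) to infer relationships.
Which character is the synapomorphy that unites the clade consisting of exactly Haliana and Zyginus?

III

Character polarity is set by the outgroup: the derived state is whichever differs from the outgroup's state, so for II the derived state is '0', and for the remaining characters it is '1'.
I (derived state '1') is shared by all ingroup taxa — unites the whole ingroup.
II (derived state '0') is unique to Zyginus (autapomorphy; uninformative for grouping).
Only Haliana and Zyginus show the derived state '1' for III, supporting them as a clade.
Most parsimonious ingroup topology: (Zygura,(Haliana,Zyginus)).
The clade {Haliana, Zyginus} is supported by III: its derived state '1' occurs in exactly those taxa and in no other taxon (including the outgroup).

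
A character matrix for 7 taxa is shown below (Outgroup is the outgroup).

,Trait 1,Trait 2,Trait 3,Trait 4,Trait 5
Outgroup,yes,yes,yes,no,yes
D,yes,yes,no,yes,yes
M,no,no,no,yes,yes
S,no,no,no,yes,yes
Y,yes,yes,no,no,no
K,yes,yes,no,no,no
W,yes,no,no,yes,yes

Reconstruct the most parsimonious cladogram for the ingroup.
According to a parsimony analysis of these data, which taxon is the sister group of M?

Character polarity is set by the outgroup: the derived state is whichever differs from the outgroup's state, so for Trait 1, Trait 2, Trait 3, Trait 5 the derived state is 'no', and for the remaining characters it is 'yes'.
Only M and S show the derived state 'no' for Trait 1, supporting them as a clade.
Trait 2: derived state 'no' in M, S, and W only — synapomorphy for {M, S, W}.
All ingroup taxa share the derived state 'no' for Trait 3; it defines the ingroup but does not resolve relationships within it.
Only D, M, S, and W show the derived state 'yes' for Trait 4, supporting them as a clade.
Trait 5 (derived state 'no') is shared by K and Y — a synapomorphy uniting that clade.
Most parsimonious ingroup topology: ((((M,S),W),D),(K,Y)).
M and S form a cherry on this tree, so they are sister taxa.

S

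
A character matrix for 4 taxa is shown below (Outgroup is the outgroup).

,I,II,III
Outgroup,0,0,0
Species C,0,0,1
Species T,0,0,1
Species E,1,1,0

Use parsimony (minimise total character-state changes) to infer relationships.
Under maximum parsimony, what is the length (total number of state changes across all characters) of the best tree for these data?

3

The outgroup has state '0' for every character, so '1' is the derived state throughout.
I (derived state '1') is unique to Species E (autapomorphy; uninformative for grouping).
II: derived state '1' in Species E only — an autapomorphy, so it tells us nothing about relationships among taxa.
Only Species C and Species T show the derived state '1' for III, supporting them as a clade.
Most parsimonious ingroup topology: ((Species C,Species T),Species E).
Changes per character on this tree: I: 1; II: 1; III: 1.
Total = 3.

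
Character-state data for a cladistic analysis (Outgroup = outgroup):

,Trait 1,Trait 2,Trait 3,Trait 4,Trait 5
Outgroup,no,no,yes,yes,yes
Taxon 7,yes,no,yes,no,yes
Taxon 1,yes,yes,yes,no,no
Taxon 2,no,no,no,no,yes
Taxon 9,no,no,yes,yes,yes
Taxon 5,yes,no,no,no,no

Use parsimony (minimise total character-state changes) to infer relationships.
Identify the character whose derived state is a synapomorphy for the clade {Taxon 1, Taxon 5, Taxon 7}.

Trait 1

Character polarity is set by the outgroup: the derived state is whichever differs from the outgroup's state, so for Trait 3, Trait 4, Trait 5 the derived state is 'no', and for the remaining characters it is 'yes'.
Trait 1: derived state 'yes' in Taxon 1, Taxon 5, and Taxon 7 only — synapomorphy for {Taxon 1, Taxon 5, Taxon 7}.
Trait 2 (derived state 'yes') is unique to Taxon 1 (autapomorphy; uninformative for grouping).
Trait 3 groups Taxon 2 and Taxon 5, which is incompatible with the clades supported by the remaining characters; treating it as convergent (homoplasy) costs fewer steps than any alternative tree.
Trait 4 (derived state 'no') is shared by Taxon 1, Taxon 2, Taxon 5, and Taxon 7 — a synapomorphy uniting that clade.
Only Taxon 1 and Taxon 5 show the derived state 'no' for Trait 5, supporting them as a clade.
Most parsimonious ingroup topology: (((Taxon 7,(Taxon 1,Taxon 5)),Taxon 2),Taxon 9).
The clade {Taxon 1, Taxon 5, Taxon 7} is supported by Trait 1: its derived state 'yes' occurs in exactly those taxa and in no other taxon (including the outgroup).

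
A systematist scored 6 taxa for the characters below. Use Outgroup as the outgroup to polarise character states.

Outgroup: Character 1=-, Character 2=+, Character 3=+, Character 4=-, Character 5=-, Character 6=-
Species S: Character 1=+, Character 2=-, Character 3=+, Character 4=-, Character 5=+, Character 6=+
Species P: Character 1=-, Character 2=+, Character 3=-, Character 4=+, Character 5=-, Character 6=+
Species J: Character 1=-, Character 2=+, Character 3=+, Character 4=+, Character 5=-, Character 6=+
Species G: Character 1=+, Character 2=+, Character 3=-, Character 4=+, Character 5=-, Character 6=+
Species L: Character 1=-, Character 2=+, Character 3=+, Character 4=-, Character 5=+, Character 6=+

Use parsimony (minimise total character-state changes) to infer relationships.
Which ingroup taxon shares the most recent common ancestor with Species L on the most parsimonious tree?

Species S

Character polarity is set by the outgroup: the derived state is whichever differs from the outgroup's state, so for Character 2, Character 3 the derived state is '-', and for the remaining characters it is '+'.
Character 1 (state '+') occurs in Species G and Species S but conflicts with the nesting implied by the other characters — most parsimoniously interpreted as homoplasy.
Character 2: derived state '-' in Species S only — an autapomorphy, so it tells us nothing about relationships among taxa.
Character 3: derived state '-' in Species G and Species P only — synapomorphy for {Species G, Species P}.
Only Species G, Species J, and Species P show the derived state '+' for Character 4, supporting them as a clade.
Character 5: derived state '+' in Species L and Species S only — synapomorphy for {Species L, Species S}.
Character 6 (derived state '+') is shared by all ingroup taxa — unites the whole ingroup.
Most parsimonious ingroup topology: ((Species S,Species L),((Species P,Species G),Species J)).
Species L and Species S form a cherry on this tree, so they are sister taxa.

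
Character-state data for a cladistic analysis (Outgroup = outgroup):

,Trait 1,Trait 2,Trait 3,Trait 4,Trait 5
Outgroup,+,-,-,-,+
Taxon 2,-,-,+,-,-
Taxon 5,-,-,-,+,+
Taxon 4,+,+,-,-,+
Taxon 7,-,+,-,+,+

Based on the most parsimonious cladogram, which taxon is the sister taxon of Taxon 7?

Character polarity is set by the outgroup: the derived state is whichever differs from the outgroup's state, so for Trait 1, Trait 5 the derived state is '-', and for the remaining characters it is '+'.
Only Taxon 2, Taxon 5, and Taxon 7 show the derived state '-' for Trait 1, supporting them as a clade.
Trait 2 (state '+') occurs in Taxon 4 and Taxon 7 but conflicts with the nesting implied by the other characters — most parsimoniously interpreted as homoplasy.
Trait 3: derived state '+' in Taxon 2 only — an autapomorphy, so it tells us nothing about relationships among taxa.
Trait 4 (derived state '+') is shared by Taxon 5 and Taxon 7 — a synapomorphy uniting that clade.
Trait 5 (derived state '-') is unique to Taxon 2 (autapomorphy; uninformative for grouping).
Most parsimonious ingroup topology: ((Taxon 2,(Taxon 5,Taxon 7)),Taxon 4).
Taxon 7 and Taxon 5 form a cherry on this tree, so they are sister taxa.

Taxon 5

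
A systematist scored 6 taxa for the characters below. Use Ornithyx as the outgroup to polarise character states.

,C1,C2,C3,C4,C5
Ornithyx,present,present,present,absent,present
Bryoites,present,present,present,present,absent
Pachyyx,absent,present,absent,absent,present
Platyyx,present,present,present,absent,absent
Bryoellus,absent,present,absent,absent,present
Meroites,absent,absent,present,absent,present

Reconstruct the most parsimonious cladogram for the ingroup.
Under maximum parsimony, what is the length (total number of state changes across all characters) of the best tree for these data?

Character polarity is set by the outgroup: the derived state is whichever differs from the outgroup's state, so for C1, C2, C3, C5 the derived state is 'absent', and for the remaining characters it is 'present'.
Only Bryoellus, Meroites, and Pachyyx show the derived state 'absent' for C1, supporting them as a clade.
C2: derived state 'absent' in Meroites only — an autapomorphy, so it tells us nothing about relationships among taxa.
C3: derived state 'absent' in Bryoellus and Pachyyx only — synapomorphy for {Bryoellus, Pachyyx}.
C4 (derived state 'present') is unique to Bryoites (autapomorphy; uninformative for grouping).
C5 (derived state 'absent') is shared by Bryoites and Platyyx — a synapomorphy uniting that clade.
Most parsimonious ingroup topology: ((Bryoites,Platyyx),((Pachyyx,Bryoellus),Meroites)).
Changes per character on this tree: C1: 1; C2: 1; C3: 1; C4: 1; C5: 1.
Total = 5.

5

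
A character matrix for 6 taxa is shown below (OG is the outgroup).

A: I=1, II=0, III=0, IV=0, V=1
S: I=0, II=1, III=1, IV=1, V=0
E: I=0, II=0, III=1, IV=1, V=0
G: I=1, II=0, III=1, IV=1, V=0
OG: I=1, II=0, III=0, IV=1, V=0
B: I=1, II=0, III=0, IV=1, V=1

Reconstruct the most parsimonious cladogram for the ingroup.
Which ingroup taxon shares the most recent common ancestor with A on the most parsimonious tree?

Character polarity is set by the outgroup: the derived state is whichever differs from the outgroup's state, so for I, IV the derived state is '0', and for the remaining characters it is '1'.
I (derived state '0') is shared by E and S — a synapomorphy uniting that clade.
II (derived state '1') is unique to S (autapomorphy; uninformative for grouping).
III: derived state '1' in E, G, and S only — synapomorphy for {E, G, S}.
IV (derived state '0') is unique to A (autapomorphy; uninformative for grouping).
V (derived state '1') is shared by A and B — a synapomorphy uniting that clade.
Most parsimonious ingroup topology: (((E,S),G),(B,A)).
A and B form a cherry on this tree, so they are sister taxa.

B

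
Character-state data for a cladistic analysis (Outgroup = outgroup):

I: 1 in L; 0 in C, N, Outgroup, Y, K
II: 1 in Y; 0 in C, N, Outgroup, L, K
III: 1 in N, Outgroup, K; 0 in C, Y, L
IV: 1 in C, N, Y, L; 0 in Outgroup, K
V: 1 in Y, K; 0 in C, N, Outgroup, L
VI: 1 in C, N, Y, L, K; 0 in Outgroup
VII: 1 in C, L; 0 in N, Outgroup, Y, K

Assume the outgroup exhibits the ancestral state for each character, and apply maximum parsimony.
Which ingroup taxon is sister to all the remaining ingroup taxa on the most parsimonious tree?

Character polarity is set by the outgroup: the derived state is whichever differs from the outgroup's state, so for III the derived state is '0', and for the remaining characters it is '1'.
I (derived state '1') is unique to L (autapomorphy; uninformative for grouping).
II (derived state '1') is unique to Y (autapomorphy; uninformative for grouping).
III: derived state '0' in C, L, and Y only — synapomorphy for {C, L, Y}.
IV: derived state '1' in C, L, N, and Y only — synapomorphy for {C, L, N, Y}.
V (state '1') occurs in K and Y but conflicts with the nesting implied by the other characters — most parsimoniously interpreted as homoplasy.
VI (derived state '1') is shared by all ingroup taxa — unites the whole ingroup.
VII: derived state '1' in C and L only — synapomorphy for {C, L}.
Most parsimonious ingroup topology: (K,(((L,C),Y),N)).
K is sister to the clade containing all other ingroup taxa, so it is the earliest-diverging (most basal) ingroup lineage.

K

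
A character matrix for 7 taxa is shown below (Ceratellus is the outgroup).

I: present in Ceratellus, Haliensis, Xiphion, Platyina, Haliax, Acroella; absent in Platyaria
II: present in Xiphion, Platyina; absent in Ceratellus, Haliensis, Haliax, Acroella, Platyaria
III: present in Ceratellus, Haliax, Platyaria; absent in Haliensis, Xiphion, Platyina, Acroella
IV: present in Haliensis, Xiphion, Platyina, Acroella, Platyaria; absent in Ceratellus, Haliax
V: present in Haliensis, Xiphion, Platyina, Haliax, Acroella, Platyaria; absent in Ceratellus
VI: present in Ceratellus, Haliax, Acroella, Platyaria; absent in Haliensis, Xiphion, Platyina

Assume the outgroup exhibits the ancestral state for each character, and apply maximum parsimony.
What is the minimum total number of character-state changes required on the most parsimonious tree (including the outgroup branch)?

Character polarity is set by the outgroup: the derived state is whichever differs from the outgroup's state, so for I, III, VI the derived state is 'absent', and for the remaining characters it is 'present'.
I: derived state 'absent' in Platyaria only — an autapomorphy, so it tells us nothing about relationships among taxa.
II (derived state 'present') is shared by Platyina and Xiphion — a synapomorphy uniting that clade.
III: derived state 'absent' in Acroella, Haliensis, Platyina, and Xiphion only — synapomorphy for {Acroella, Haliensis, Platyina, Xiphion}.
IV: derived state 'present' in Acroella, Haliensis, Platyaria, Platyina, and Xiphion only — synapomorphy for {Acroella, Haliensis, Platyaria, Platyina, Xiphion}.
All ingroup taxa share the derived state 'present' for V; it defines the ingroup but does not resolve relationships within it.
Only Haliensis, Platyina, and Xiphion show the derived state 'absent' for VI, supporting them as a clade.
Most parsimonious ingroup topology: ((((Haliensis,(Xiphion,Platyina)),Acroella),Platyaria),Haliax).
Changes per character on this tree: I: 1; II: 1; III: 1; IV: 1; V: 1; VI: 1.
Total = 6.

6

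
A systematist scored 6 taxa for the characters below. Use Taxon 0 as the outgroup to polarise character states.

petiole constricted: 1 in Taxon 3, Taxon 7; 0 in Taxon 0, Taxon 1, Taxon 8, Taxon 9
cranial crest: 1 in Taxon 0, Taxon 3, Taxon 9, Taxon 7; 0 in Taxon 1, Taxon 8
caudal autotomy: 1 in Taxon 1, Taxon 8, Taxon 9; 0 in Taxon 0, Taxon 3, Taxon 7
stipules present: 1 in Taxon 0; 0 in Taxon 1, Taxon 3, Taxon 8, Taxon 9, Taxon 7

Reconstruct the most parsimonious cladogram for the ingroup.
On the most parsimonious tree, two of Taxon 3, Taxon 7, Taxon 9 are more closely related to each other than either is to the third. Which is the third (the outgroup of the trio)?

Taxon 9

Character polarity is set by the outgroup: the derived state is whichever differs from the outgroup's state, so for cranial crest, stipules present the derived state is '0', and for the remaining characters it is '1'.
petiole constricted: derived state '1' in Taxon 3 and Taxon 7 only — synapomorphy for {Taxon 3, Taxon 7}.
cranial crest (derived state '0') is shared by Taxon 1 and Taxon 8 — a synapomorphy uniting that clade.
Only Taxon 1, Taxon 8, and Taxon 9 show the derived state '1' for caudal autotomy, supporting them as a clade.
stipules present (derived state '0') is shared by all ingroup taxa — unites the whole ingroup.
Most parsimonious ingroup topology: (((Taxon 1,Taxon 8),Taxon 9),(Taxon 3,Taxon 7)).
Taxon 3 and Taxon 7 share a more recent common ancestor with each other than either does with Taxon 9, so Taxon 9 is the least closely related of the three.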